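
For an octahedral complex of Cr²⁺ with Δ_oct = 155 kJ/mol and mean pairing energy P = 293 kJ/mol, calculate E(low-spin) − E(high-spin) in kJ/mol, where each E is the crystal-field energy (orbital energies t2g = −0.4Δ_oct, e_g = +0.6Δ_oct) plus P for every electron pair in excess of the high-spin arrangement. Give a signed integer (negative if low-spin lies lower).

Group 6 minus oxidation state +2 gives a d⁴ configuration for Cr²⁺.
In the high-spin limit (t2g^3 e_g^1) the orbital term is -0.6Δ_oct = -93 kJ/mol, with no excess pairing.
Low-spin t2g^4 e_g^0 gives -1.6Δ_oct = -248 kJ/mol, but forming 1 extra pair costs 1P = 293 kJ/mol, so E(LS) = -248 + 293 = 45 kJ/mol.
E(LS) − E(HS) = 45 − (-93) = 138 kJ/mol.

138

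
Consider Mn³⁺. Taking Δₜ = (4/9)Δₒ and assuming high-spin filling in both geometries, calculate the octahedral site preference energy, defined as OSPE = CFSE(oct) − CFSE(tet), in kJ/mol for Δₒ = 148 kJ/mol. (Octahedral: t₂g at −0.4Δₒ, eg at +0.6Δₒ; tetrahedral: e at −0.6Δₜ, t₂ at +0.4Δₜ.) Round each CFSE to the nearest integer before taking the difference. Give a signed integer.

Mn³⁺: group 7, so d-count = 7 − 3 = 4.
Octahedral (high-spin): t₂g³ eg¹, CFSE = 3(−0.4) + 1(+0.6) = -0.6Δₒ = -0.6 × 148 = -89 kJ/mol.
In a tetrahedral site the filling is e² t₂²: CFSE(tet) = -0.4Δₜ = -0.4 × (4/9)(148) = -26 kJ/mol.
OSPE = CFSE(oct) − CFSE(tet) = -89 − (-26) = -63 kJ/mol.

-63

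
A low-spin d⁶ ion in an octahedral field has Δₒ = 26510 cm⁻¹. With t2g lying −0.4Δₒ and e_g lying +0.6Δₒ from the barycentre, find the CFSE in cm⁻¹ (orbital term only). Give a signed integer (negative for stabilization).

The d⁶ electrons fill as t2g^6 e_g^0.
Orbital CFSE = 6(-0.4) + 0(0.6) = -2.4Δₒ = -2.4 × 26510 = -63624 cm⁻¹.

-63624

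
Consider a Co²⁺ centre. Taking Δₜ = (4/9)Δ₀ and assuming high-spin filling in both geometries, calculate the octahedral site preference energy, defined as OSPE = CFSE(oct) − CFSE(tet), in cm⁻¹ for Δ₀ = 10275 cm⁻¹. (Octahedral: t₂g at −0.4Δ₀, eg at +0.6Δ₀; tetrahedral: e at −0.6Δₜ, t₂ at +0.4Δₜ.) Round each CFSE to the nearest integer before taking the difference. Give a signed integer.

-2740

Co²⁺: group 9, so d-count = 9 − 2 = 7.
Octahedral (high-spin): t₂g⁵ eg², CFSE = 5(−0.4) + 2(+0.6) = -0.8Δ₀ = -0.8 × 10275 = -8220 cm⁻¹.
Tetrahedral: e⁴ t₂³, CFSE = 4(−0.6) + 3(+0.4) = -1.2Δₜ = -1.2 × (4/9) × 10275 = -5480 cm⁻¹.
OSPE = -8220 − (-5480) = -2740 cm⁻¹.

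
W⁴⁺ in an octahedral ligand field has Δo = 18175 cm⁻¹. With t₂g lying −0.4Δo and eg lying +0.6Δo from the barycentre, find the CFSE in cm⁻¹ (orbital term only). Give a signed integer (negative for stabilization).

W sits in group 6; removing 4 electrons leaves W⁴⁺ with 6 − 4 = 2 d electrons.
Configuration: t₂g² eg⁰.
Orbital CFSE = 2(-0.4) + 0(0.6) = -0.8Δo = -0.8 × 18175 = -14540 cm⁻¹.

-14540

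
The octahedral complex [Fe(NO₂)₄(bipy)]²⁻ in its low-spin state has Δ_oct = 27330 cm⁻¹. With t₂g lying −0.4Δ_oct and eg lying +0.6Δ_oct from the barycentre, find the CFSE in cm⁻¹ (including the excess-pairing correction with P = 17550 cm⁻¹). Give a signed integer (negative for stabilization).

Ligand charges: 4×(-1) from NO₂⁻ and 1×(+0) from bipy sum to -4; with overall charge -2, Fe is +2.
Group 8 minus oxidation state +2 gives a d⁶ configuration for Fe²⁺.
The d⁶ electrons fill as t₂g⁶ eg⁰.
The orbital stabilization is -2.4Δ_oct = -2.4 × 27330 = -65592 cm⁻¹.
Relative to high-spin t₂g⁴ eg² (1 paired), the low-spin configuration has 2 additional pairs, contributing +2 × 17550 = +35100 cm⁻¹.
Overall CFSE = -65592 + 35100 = -30492 cm⁻¹.

-30492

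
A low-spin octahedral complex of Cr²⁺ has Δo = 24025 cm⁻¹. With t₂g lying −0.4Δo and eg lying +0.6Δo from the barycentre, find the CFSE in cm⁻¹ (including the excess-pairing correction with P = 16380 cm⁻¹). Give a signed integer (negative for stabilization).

-22060

Cr²⁺: group 6, so d-count = 6 − 2 = 4.
Configuration: t₂g⁴ eg⁰.
CFSE(orbital) = 4×(-0.4Δo) + 0×(0.6Δo) = -1.6Δo; with Δo = 24025 cm⁻¹ that is -38440 cm⁻¹.
Pairing penalty: 1 pair vs 0 in the high-spin reference → 1 extra × P = 16380 cm⁻¹.
Combining: -38440 + 16380 = -22060 cm⁻¹.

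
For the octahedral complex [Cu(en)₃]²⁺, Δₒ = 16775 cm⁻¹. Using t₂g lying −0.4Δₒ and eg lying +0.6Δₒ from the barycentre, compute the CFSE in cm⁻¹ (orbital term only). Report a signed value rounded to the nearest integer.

en is neutral, so the +2 overall charge sits on Cu: oxidation state +2.
Cu is in group 11, so Cu²⁺ is d⁹ (11 − 2 = 9).
For octahedral d⁹ the high- and low-spin configurations coincide.
Configuration: t₂g⁶ eg³.
The orbital stabilization is -0.6Δₒ = -0.6 × 16775 = -10065 cm⁻¹.

-10065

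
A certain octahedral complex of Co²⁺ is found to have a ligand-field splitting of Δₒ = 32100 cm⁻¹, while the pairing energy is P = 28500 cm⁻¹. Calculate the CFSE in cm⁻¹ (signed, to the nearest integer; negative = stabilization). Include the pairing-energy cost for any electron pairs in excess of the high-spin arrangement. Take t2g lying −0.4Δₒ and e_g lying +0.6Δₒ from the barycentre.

Group 9 minus oxidation state +2 gives a d⁷ configuration for Co²⁺.
Since Δₒ = 32100 cm⁻¹ > P = 28500 cm⁻¹, the complex adopts the low-spin configuration.
That gives t2g^6 e_g^1.
Orbital CFSE = -1.8Δₒ = -1.8 × 32100 = -57780 cm⁻¹.
Excess pairs vs high-spin: 3 − 2 = 1; pairing cost = +28500 cm⁻¹.
Net CFSE = -57780 + 28500 = -29280 cm⁻¹.

-29280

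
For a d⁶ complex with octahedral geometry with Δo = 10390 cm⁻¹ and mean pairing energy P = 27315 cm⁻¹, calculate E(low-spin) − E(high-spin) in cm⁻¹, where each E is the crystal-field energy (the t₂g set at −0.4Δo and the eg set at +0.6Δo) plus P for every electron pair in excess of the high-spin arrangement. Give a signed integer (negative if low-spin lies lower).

33850

High-spin d⁶ fills as t₂g⁴ eg² with CFSE 4(−0.4) + 2(+0.6) = -0.4Δo = -4156 cm⁻¹.
Low-spin t₂g⁶ eg⁰ gives -2.4Δo = -24936 cm⁻¹, but forming 2 extra pairs costs 2P = 54630 cm⁻¹, so E(LS) = -24936 + 54630 = 29694 cm⁻¹.
E(LS) − E(HS) = 29694 − (-4156) = 33850 cm⁻¹.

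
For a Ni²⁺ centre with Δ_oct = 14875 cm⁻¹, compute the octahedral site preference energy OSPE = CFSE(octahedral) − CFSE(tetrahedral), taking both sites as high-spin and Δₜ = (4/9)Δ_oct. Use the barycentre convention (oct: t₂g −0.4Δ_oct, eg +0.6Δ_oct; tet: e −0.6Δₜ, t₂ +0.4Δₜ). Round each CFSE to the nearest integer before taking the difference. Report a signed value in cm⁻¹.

Ni is in group 10, so Ni²⁺ is d⁸ (10 − 2 = 8).
Octahedral (high-spin): t₂g⁶ eg², CFSE = 6(−0.4) + 2(+0.6) = -1.2Δ_oct = -1.2 × 14875 = -17850 cm⁻¹.
In a tetrahedral site the filling is e⁴ t₂⁴: CFSE(tet) = -0.8Δₜ = -0.8 × (4/9)(14875) = -5289 cm⁻¹.
OSPE = CFSE(oct) − CFSE(tet) = -17850 − (-5289) = -12561 cm⁻¹.

-12561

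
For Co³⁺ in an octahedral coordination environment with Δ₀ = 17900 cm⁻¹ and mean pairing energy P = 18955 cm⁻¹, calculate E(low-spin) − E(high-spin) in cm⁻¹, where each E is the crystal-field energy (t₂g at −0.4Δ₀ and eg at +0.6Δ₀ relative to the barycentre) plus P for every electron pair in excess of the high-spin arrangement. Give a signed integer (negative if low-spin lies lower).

2110

Co is in group 9, so Co³⁺ is d⁶ (9 − 3 = 6).
High-spin: t₂g⁴ eg², CFSE = -0.4Δ₀ = -7160 cm⁻¹.
Low-spin t₂g⁶ eg⁰ gives -2.4Δ₀ = -42960 cm⁻¹, but forming 2 extra pairs costs 2P = 37910 cm⁻¹, so E(LS) = -42960 + 37910 = -5050 cm⁻¹.
Thus E(LS) − E(HS) = 2110 cm⁻¹.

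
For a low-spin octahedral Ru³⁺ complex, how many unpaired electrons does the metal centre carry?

Ru sits in group 8; removing 3 electrons leaves Ru³⁺ with 8 − 3 = 5 d electrons.
Configuration: t₂g⁵ eg⁰, giving 1 unpaired electron.

1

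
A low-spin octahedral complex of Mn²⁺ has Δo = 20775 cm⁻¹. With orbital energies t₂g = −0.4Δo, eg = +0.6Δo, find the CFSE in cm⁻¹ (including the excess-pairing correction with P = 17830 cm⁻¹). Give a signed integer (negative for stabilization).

Group 7 minus oxidation state +2 gives a d⁵ configuration for Mn²⁺.
The d⁵ electrons fill as t₂g⁵ eg⁰.
The orbital stabilization is -2.0Δo = -2.0 × 20775 = -41550 cm⁻¹.
Relative to high-spin t₂g³ eg² (0 paired), the low-spin configuration has 2 additional pairs, contributing +2 × 17830 = +35660 cm⁻¹.
Combining: -41550 + 35660 = -5890 cm⁻¹.

-5890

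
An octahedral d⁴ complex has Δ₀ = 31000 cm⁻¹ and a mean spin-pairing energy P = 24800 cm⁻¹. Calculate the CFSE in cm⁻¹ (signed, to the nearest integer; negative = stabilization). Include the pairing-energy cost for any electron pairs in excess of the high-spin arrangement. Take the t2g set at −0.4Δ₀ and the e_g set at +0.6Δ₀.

-24800

Since Δ₀ = 31000 cm⁻¹ > P = 24800 cm⁻¹, the complex adopts the low-spin configuration.
That gives t2g^4 e_g^0.
Orbital CFSE = -1.6Δ₀ = -1.6 × 31000 = -49600 cm⁻¹.
Excess pairs vs high-spin: 1 − 0 = 1; pairing cost = +24800 cm⁻¹.
Net CFSE = -49600 + 24800 = -24800 cm⁻¹.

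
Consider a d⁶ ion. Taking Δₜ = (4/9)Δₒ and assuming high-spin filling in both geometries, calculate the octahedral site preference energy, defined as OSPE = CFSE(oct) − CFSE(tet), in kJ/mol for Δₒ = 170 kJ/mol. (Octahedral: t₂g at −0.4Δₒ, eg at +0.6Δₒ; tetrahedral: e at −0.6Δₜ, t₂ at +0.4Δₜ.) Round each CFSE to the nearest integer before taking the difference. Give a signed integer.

Octahedral (high-spin): t₂g⁴ eg², CFSE = 4(−0.4) + 2(+0.6) = -0.4Δₒ = -0.4 × 170 = -68 kJ/mol.
Tetrahedral e³ t₂³ gives -0.6Δₜ = -0.6 × (4/9) × 170 = -45 kJ/mol.
OSPE = -68 − (-45) = -23 kJ/mol.

-23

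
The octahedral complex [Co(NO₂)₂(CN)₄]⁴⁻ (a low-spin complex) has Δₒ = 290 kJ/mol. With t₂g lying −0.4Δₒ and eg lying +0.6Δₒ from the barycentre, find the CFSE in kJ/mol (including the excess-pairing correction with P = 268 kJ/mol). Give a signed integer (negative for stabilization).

Ligand charges: 2×(-1) from NO₂⁻ and 4×(-1) from CN⁻ sum to -6; with overall charge -4, Co is +2.
Co is in group 9, so Co²⁺ is d⁷ (9 − 2 = 7).
Configuration: t₂g⁶ eg¹.
The orbital stabilization is -1.8Δₒ = -1.8 × 290 = -522 kJ/mol.
Relative to high-spin t₂g⁵ eg² (2 paired), the low-spin configuration has 1 additional pair, contributing +1 × 268 = +268 kJ/mol.
Overall CFSE = -522 + 268 = -254 kJ/mol.

-254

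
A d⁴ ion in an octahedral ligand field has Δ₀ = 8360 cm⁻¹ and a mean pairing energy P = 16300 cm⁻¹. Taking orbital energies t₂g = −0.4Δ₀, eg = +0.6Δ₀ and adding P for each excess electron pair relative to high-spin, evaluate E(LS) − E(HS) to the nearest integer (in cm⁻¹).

In the high-spin limit (t₂g³ eg¹) the orbital term is -0.6Δ₀ = -5016 cm⁻¹, with no excess pairing.
For low-spin the configuration is t₂g⁴ eg⁰: orbital energy -1.6 × 8360 = -13376 cm⁻¹, and 1 additional pair relative to high-spin adds 16300 cm⁻¹, giving 2924 cm⁻¹.
Thus E(LS) − E(HS) = 7940 cm⁻¹.

7940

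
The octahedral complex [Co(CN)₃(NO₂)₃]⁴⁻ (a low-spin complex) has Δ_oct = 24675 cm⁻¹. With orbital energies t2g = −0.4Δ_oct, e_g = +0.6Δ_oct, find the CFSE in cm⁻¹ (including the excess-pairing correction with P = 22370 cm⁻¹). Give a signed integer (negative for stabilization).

Ligand charges: 3×(-1) from CN⁻ and 3×(-1) from NO₂⁻ sum to -6; with overall charge -4, Co is +2.
Co²⁺: group 9, so d-count = 9 − 2 = 7.
The d⁷ electrons fill as t2g^6 e_g^1.
The orbital stabilization is -1.8Δ_oct = -1.8 × 24675 = -44415 cm⁻¹.
Relative to high-spin t2g^5 e_g^2 (2 paired), the low-spin configuration has 1 additional pair, contributing +1 × 22370 = +22370 cm⁻¹.
Net CFSE = -44415 + 22370 = -22045 cm⁻¹.

-22045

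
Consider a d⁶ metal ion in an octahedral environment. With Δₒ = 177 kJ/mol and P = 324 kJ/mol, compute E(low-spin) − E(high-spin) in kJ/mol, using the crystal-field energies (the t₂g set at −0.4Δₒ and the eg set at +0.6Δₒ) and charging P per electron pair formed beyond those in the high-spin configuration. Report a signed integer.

In the high-spin limit (t₂g⁴ eg²) the orbital term is -0.4Δₒ = -71 kJ/mol, with no excess pairing.
Low-spin: t₂g⁶ eg⁰, orbital CFSE = -2.4Δₒ = -425 kJ/mol; plus 2 excess pairs × P = +648 kJ/mol; total 223 kJ/mol.
E(LS) − E(HS) = 223 − (-71) = 294 kJ/mol.

294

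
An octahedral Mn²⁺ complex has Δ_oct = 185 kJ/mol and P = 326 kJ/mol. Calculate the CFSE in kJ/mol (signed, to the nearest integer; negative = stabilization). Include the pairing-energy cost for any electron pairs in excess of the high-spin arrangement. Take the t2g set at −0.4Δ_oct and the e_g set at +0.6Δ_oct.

0

Mn²⁺: group 7, so d-count = 7 − 2 = 5.
Δ_oct < P, so pairing is avoided: the ground state is high-spin.
Configuration: t2g^3 e_g^2.
Orbital CFSE = 0.0Δ_oct = 0.0 × 185 = 0 kJ/mol.
High-spin has no excess pairs, so no pairing correction applies.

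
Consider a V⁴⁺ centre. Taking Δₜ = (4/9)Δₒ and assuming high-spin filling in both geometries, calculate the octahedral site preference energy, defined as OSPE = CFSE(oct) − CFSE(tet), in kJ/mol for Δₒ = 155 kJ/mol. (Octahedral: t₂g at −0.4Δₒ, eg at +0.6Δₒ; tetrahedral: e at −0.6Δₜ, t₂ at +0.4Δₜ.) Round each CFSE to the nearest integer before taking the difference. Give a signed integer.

-21

V sits in group 5; removing 4 electrons leaves V⁴⁺ with 5 − 4 = 1 d electrons.
Octahedral (high-spin): t2g^1 e_g^0, CFSE = 1(−0.4) + 0(+0.6) = -0.4Δₒ = -0.4 × 155 = -62 kJ/mol.
Tetrahedral: e^1 t2^0, CFSE = 1(−0.6) + 0(+0.4) = -0.6Δₜ = -0.6 × (4/9) × 155 = -41 kJ/mol.
OSPE = CFSE(oct) − CFSE(tet) = -62 − (-41) = -21 kJ/mol.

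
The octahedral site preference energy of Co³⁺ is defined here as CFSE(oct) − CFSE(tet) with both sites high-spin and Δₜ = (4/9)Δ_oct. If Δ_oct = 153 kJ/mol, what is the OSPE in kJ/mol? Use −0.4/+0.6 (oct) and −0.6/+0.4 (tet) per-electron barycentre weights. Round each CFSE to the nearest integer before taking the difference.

-20

Co³⁺: group 9, so d-count = 9 − 3 = 6.
Octahedral high-spin t₂g⁴ eg²: CFSE = -0.4 × 153 = -61 kJ/mol.
Tetrahedral e³ t₂³ gives -0.6Δₜ = -0.6 × (4/9) × 153 = -41 kJ/mol.
OSPE = CFSE(oct) − CFSE(tet) = -61 − (-41) = -20 kJ/mol.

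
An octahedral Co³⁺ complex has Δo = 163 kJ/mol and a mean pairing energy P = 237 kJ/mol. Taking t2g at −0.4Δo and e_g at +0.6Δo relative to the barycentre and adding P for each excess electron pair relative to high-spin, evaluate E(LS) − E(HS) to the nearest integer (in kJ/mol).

148

Group 9 minus oxidation state +3 gives a d⁶ configuration for Co³⁺.
High-spin d⁶ fills as t2g^4 e_g^2 with CFSE 4(−0.4) + 2(+0.6) = -0.4Δo = -65 kJ/mol.
Low-spin: t2g^6 e_g^0, orbital CFSE = -2.4Δo = -391 kJ/mol; plus 2 excess pairs × P = +474 kJ/mol; total 83 kJ/mol.
E(LS) − E(HS) = 83 − (-65) = 148 kJ/mol.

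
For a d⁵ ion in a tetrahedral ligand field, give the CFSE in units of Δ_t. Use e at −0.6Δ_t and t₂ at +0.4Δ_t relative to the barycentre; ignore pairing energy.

0.0 Δ_t

With tetrahedral geometry the complex is necessarily high-spin.
Configuration: e² t₂³.
CFSE = 2(-0.6Δ_t) + 3(0.4Δ_t) = -1.2Δ_t + 1.2Δ_t = 0.0Δ_t.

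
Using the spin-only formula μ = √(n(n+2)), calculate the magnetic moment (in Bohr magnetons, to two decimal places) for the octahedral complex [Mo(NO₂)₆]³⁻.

Each NO₂⁻ contributes -1; 6 × (-1) = -6. With overall charge -3, Mo is in the +3 oxidation state.
Group 6 minus oxidation state +3 gives a d³ configuration for Mo³⁺.
For octahedral d³ the high- and low-spin configurations coincide.
Configuration: t₂g³ eg⁰ → 3 unpaired electrons.
μ(spin-only) = √[3(3+2)] = √15 ≈ 3.87 Bohr magnetons.

3.87 Bohr magnetons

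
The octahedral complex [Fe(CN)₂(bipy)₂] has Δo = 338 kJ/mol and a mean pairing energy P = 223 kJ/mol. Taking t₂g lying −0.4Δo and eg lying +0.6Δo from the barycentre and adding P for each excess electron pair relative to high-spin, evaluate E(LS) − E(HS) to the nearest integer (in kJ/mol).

-230

Ligand charges: 2×(-1) from CN⁻ and 2×(+0) from bipy sum to -2; with overall charge +0, Fe is +2.
Fe sits in group 8; removing 2 electrons leaves Fe²⁺ with 8 − 2 = 6 d electrons.
High-spin: t₂g⁴ eg², CFSE = -0.4Δo = -135 kJ/mol.
For low-spin the configuration is t₂g⁶ eg⁰: orbital energy -2.4 × 338 = -811 kJ/mol, and 2 additional pairs relative to high-spin add 446 kJ/mol, giving -365 kJ/mol.
Thus E(LS) − E(HS) = -230 kJ/mol.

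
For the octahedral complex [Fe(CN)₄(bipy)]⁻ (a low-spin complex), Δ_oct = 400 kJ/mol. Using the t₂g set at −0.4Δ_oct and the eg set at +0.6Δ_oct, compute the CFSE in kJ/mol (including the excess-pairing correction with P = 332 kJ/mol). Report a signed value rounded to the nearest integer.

-136

Ligand charges: 4×(-1) from CN⁻ and 1×(+0) from bipy sum to -4; with overall charge -1, Fe is +3.
Fe sits in group 8; removing 3 electrons leaves Fe³⁺ with 8 − 3 = 5 d electrons.
The d⁵ electrons fill as t₂g⁵ eg⁰.
The orbital stabilization is -2.0Δ_oct = -2.0 × 400 = -800 kJ/mol.
Relative to high-spin t₂g³ eg² (0 paired), the low-spin configuration has 2 additional pairs, contributing +2 × 332 = +664 kJ/mol.
Combining: -800 + 664 = -136 kJ/mol.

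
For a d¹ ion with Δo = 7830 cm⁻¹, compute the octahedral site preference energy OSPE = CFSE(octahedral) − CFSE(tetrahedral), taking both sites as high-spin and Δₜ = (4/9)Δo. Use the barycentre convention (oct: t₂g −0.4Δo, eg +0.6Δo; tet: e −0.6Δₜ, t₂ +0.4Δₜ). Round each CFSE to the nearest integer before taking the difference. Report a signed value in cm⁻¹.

-1044

Octahedral (high-spin): t2g^1 e_g^0, CFSE = 1(−0.4) + 0(+0.6) = -0.4Δo = -0.4 × 7830 = -3132 cm⁻¹.
In a tetrahedral site the filling is e^1 t2^0: CFSE(tet) = -0.6Δₜ = -0.6 × (4/9)(7830) = -2088 cm⁻¹.
OSPE = CFSE(oct) − CFSE(tet) = -3132 − (-2088) = -1044 cm⁻¹.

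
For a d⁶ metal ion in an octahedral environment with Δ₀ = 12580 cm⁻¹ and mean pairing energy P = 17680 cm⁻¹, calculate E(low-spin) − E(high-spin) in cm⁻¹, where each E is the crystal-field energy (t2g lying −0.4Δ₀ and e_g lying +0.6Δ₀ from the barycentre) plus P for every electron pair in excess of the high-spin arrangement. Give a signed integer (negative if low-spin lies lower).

In the high-spin limit (t2g^4 e_g^2) the orbital term is -0.4Δ₀ = -5032 cm⁻¹, with no excess pairing.
For low-spin the configuration is t2g^6 e_g^0: orbital energy -2.4 × 12580 = -30192 cm⁻¹, and 2 additional pairs relative to high-spin add 35360 cm⁻¹, giving 5168 cm⁻¹.
The difference is 5168 − (-5032) = 10200 cm⁻¹, so high-spin lies lower.

10200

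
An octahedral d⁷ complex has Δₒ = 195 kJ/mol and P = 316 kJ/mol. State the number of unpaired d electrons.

3

With Δₒ < P the complex is high-spin.
That gives t2g^5 e_g^2.
Unpaired electrons: 3.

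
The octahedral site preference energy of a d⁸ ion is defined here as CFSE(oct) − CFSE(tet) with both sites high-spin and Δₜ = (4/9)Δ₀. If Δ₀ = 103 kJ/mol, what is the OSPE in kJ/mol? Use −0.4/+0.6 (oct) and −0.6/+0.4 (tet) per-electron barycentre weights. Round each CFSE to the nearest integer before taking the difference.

-87

Octahedral (high-spin): t₂g⁶ eg², CFSE = 6(−0.4) + 2(+0.6) = -1.2Δ₀ = -1.2 × 103 = -124 kJ/mol.
Tetrahedral: e⁴ t₂⁴, CFSE = 4(−0.6) + 4(+0.4) = -0.8Δₜ = -0.8 × (4/9) × 103 = -37 kJ/mol.
Subtracting, OSPE = -124 − (-37) = -87 kJ/mol.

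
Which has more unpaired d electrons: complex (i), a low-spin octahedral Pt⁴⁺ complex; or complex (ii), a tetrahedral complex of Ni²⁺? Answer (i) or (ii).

(ii)

(i): Group 10 minus oxidation state +4 gives a d⁶ configuration for Pt⁴⁺; t2g^6 e_g^0 → 0 unpaired.
(ii): Ni²⁺: group 10, so d-count = 10 − 2 = 8; Tetrahedral fields are weak (Δₜ ≈ 4/9 Δₒ), so electrons fill high-spin; e^4 t2^4 → 2 unpaired.
So (ii) has more unpaired electrons.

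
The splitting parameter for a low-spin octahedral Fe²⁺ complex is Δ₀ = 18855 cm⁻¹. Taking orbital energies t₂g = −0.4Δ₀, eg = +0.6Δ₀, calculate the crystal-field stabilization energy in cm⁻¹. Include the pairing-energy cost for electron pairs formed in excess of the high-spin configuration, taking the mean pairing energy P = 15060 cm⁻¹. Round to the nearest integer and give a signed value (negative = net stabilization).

-15132

Fe²⁺: group 8, so d-count = 8 − 2 = 6.
Electron filling gives t₂g⁶ eg⁰.
The orbital stabilization is -2.4Δ₀ = -2.4 × 18855 = -45252 cm⁻¹.
High-spin d⁶ would be t₂g⁴ eg² with 1 pair; low-spin has 3, so 2 excess pairs cost +2P = +30120 cm⁻¹.
Net CFSE = -45252 + 30120 = -15132 cm⁻¹.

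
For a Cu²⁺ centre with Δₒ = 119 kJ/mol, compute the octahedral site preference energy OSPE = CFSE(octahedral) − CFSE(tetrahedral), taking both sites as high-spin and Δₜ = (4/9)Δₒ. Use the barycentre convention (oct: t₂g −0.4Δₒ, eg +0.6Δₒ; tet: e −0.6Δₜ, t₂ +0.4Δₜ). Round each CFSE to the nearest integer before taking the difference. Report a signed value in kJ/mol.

-50

Cu is in group 11, so Cu²⁺ is d⁹ (11 − 2 = 9).
In an octahedral site d⁹ (HS) is t2g^6 e_g^3, giving CFSE(oct) = -0.6Δₒ = -71 kJ/mol.
Tetrahedral e^4 t2^5 gives -0.4Δₜ = -0.4 × (4/9) × 119 = -21 kJ/mol.
OSPE = CFSE(oct) − CFSE(tet) = -71 − (-21) = -50 kJ/mol.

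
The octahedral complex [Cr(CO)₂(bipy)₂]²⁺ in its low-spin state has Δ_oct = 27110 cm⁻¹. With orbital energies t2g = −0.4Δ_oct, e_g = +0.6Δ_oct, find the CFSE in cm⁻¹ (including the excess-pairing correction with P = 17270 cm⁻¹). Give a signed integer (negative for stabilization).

-26106

Ligand charges: 2×(+0) from CO and 2×(+0) from bipy sum to +0; with overall charge +2, Cr is +2.
Group 6 minus oxidation state +2 gives a d⁴ configuration for Cr²⁺.
Electron filling gives t2g^4 e_g^0.
Orbital CFSE = 4(-0.4) + 0(0.6) = -1.6Δ_oct = -1.6 × 27110 = -43376 cm⁻¹.
Relative to high-spin t2g^3 e_g^1 (0 paired), the low-spin configuration has 1 additional pair, contributing +1 × 17270 = +17270 cm⁻¹.
Net CFSE = -43376 + 17270 = -26106 cm⁻¹.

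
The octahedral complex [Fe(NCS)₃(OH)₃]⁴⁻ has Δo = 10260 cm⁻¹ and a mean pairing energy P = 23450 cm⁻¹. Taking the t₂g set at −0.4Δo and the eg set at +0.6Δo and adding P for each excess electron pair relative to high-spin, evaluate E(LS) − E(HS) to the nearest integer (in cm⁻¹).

Ligand charges: 3×(-1) from NCS⁻ and 3×(-1) from OH⁻ sum to -6; with overall charge -4, Fe is +2.
Group 8 minus oxidation state +2 gives a d⁶ configuration for Fe²⁺.
High-spin d⁶ fills as t₂g⁴ eg² with CFSE 4(−0.4) + 2(+0.6) = -0.4Δo = -4104 cm⁻¹.
Low-spin t₂g⁶ eg⁰ gives -2.4Δo = -24624 cm⁻¹, but forming 2 extra pairs costs 2P = 46900 cm⁻¹, so E(LS) = -24624 + 46900 = 22276 cm⁻¹.
Thus E(LS) − E(HS) = 26380 cm⁻¹.

26380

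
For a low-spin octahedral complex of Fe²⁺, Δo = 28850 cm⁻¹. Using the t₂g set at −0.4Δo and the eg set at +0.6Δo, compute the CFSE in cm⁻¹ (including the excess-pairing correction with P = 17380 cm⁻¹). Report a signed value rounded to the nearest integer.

Fe²⁺: group 8, so d-count = 8 − 2 = 6.
Configuration: t₂g⁶ eg⁰.
Orbital CFSE = 6(-0.4) + 0(0.6) = -2.4Δo = -2.4 × 28850 = -69240 cm⁻¹.
Pairing penalty: 3 pairs vs 1 in the high-spin reference → 2 extra × P = 34760 cm⁻¹.
Combining: -69240 + 34760 = -34480 cm⁻¹.

-34480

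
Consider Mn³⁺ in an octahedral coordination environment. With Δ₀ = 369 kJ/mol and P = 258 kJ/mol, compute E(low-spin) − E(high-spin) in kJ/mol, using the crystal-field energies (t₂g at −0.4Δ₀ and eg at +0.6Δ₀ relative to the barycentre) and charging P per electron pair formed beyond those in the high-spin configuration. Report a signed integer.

Mn³⁺: group 7, so d-count = 7 − 3 = 4.
High-spin: t₂g³ eg¹, CFSE = -0.6Δ₀ = -221 kJ/mol.
For low-spin the configuration is t₂g⁴ eg⁰: orbital energy -1.6 × 369 = -590 kJ/mol, and 1 additional pair relative to high-spin adds 258 kJ/mol, giving -332 kJ/mol.
The difference is -332 − (-221) = -111 kJ/mol, so low-spin lies lower.

-111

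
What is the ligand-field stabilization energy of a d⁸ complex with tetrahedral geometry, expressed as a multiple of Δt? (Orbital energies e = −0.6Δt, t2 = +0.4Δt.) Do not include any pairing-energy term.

-0.8 Δt

Tetrahedral fields are weak (Δₜ ≈ 4/9 Δₒ), so electrons fill high-spin.
Configuration: e^4 t2^4.
CFSE = 4(-0.6Δt) + 4(0.4Δt) = -2.4Δt + 1.6Δt = -0.8Δt.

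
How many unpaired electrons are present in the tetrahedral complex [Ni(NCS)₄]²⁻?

2

Each NCS⁻ contributes -1; 4 × (-1) = -4. With overall charge -2, Ni is in the +2 oxidation state.
Ni is in group 10, so Ni²⁺ is d⁸ (10 − 2 = 8).
Tetrahedral splitting is small, so the complex is high-spin.
Configuration: e⁴ t₂⁴, giving 2 unpaired electrons.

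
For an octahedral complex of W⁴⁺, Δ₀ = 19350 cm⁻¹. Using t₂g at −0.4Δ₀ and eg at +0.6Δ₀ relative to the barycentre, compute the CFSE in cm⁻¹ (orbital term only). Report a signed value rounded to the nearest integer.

W is in group 6, so W⁴⁺ is d² (6 − 4 = 2).
Configuration: t₂g² eg⁰.
CFSE(orbital) = 2×(-0.4Δ₀) + 0×(0.6Δ₀) = -0.8Δ₀; with Δ₀ = 19350 cm⁻¹ that is -15480 cm⁻¹.

-15480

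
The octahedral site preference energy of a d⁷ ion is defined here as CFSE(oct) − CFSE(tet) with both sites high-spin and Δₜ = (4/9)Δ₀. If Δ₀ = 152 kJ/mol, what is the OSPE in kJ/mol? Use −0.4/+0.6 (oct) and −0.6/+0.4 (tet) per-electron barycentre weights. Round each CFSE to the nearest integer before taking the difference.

Octahedral high-spin t₂g⁵ eg²: CFSE = -0.8 × 152 = -122 kJ/mol.
Tetrahedral e⁴ t₂³ gives -1.2Δₜ = -1.2 × (4/9) × 152 = -81 kJ/mol.
OSPE = CFSE(oct) − CFSE(tet) = -122 − (-81) = -41 kJ/mol.

-41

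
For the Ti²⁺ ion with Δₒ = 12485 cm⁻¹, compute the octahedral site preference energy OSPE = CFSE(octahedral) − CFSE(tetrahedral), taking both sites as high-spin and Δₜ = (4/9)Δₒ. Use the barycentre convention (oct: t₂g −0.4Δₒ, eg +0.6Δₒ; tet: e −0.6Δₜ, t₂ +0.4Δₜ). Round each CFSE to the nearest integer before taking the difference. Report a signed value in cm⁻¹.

Ti²⁺: group 4, so d-count = 4 − 2 = 2.
Octahedral (high-spin): t2g^2 e_g^0, CFSE = 2(−0.4) + 0(+0.6) = -0.8Δₒ = -0.8 × 12485 = -9988 cm⁻¹.
In a tetrahedral site the filling is e^2 t2^0: CFSE(tet) = -1.2Δₜ = -1.2 × (4/9)(12485) = -6659 cm⁻¹.
OSPE = -9988 − (-6659) = -3329 cm⁻¹.

-3329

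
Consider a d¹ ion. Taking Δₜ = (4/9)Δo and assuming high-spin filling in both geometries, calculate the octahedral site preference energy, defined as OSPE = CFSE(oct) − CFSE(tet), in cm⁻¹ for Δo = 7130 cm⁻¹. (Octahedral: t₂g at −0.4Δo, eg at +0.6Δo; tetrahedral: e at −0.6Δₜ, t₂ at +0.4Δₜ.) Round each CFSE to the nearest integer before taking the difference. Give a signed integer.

Octahedral high-spin t₂g¹ eg⁰: CFSE = -0.4 × 7130 = -2852 cm⁻¹.
Tetrahedral: e¹ t₂⁰, CFSE = 1(−0.6) + 0(+0.4) = -0.6Δₜ = -0.6 × (4/9) × 7130 = -1901 cm⁻¹.
OSPE = -2852 − (-1901) = -951 cm⁻¹.

-951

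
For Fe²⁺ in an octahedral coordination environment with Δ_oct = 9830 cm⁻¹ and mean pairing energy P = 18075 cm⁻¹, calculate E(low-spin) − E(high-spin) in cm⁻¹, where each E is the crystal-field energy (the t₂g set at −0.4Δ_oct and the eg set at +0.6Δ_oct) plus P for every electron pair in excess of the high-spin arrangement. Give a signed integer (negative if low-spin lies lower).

16490

Fe sits in group 8; removing 2 electrons leaves Fe²⁺ with 8 − 2 = 6 d electrons.
In the high-spin limit (t₂g⁴ eg²) the orbital term is -0.4Δ_oct = -3932 cm⁻¹, with no excess pairing.
Low-spin: t₂g⁶ eg⁰, orbital CFSE = -2.4Δ_oct = -23592 cm⁻¹; plus 2 excess pairs × P = +36150 cm⁻¹; total 12558 cm⁻¹.
The difference is 12558 − (-3932) = 16490 cm⁻¹, so high-spin lies lower.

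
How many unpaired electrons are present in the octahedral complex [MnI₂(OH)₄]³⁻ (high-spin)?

Ligand charges: 2×(-1) from I⁻ and 4×(-1) from OH⁻ sum to -6; with overall charge -3, Mn is +3.
Mn³⁺: group 7, so d-count = 7 − 3 = 4.
Configuration: t₂g³ eg¹, giving 4 unpaired electrons.

4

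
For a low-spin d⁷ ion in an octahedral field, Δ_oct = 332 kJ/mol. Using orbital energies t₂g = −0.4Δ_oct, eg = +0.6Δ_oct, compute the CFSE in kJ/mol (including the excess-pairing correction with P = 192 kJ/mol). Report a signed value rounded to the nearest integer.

Configuration: t₂g⁶ eg¹.
CFSE(orbital) = 6×(-0.4Δ_oct) + 1×(0.6Δ_oct) = -1.8Δ_oct; with Δ_oct = 332 kJ/mol that is -598 kJ/mol.
High-spin d⁷ would be t₂g⁵ eg² with 2 pairs; low-spin has 3, so 1 excess pair costs +1P = +192 kJ/mol.
Net CFSE = -598 + 192 = -406 kJ/mol.

-406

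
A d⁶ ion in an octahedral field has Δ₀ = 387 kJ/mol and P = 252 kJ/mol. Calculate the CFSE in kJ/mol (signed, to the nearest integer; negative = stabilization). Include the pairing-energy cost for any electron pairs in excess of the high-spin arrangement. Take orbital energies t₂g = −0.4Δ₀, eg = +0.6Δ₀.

-425

With Δ₀ > P the complex is low-spin.
That gives t₂g⁶ eg⁰.
Orbital CFSE = -2.4Δ₀ = -2.4 × 387 = -929 kJ/mol.
Excess pairs vs high-spin: 3 − 1 = 2; pairing cost = +504 kJ/mol.
Net CFSE = -929 + 504 = -425 kJ/mol.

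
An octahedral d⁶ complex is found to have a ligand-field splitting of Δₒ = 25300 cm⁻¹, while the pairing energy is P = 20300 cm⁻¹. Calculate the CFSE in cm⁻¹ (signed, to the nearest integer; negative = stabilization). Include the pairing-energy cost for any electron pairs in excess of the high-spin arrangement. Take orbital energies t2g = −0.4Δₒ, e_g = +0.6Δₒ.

-20120

With Δₒ > P the complex is low-spin.
That gives t2g^6 e_g^0.
Orbital CFSE = -2.4Δₒ = -2.4 × 25300 = -60720 cm⁻¹.
Excess pairs vs high-spin: 3 − 1 = 2; pairing cost = +40600 cm⁻¹.
Net CFSE = -60720 + 40600 = -20120 cm⁻¹.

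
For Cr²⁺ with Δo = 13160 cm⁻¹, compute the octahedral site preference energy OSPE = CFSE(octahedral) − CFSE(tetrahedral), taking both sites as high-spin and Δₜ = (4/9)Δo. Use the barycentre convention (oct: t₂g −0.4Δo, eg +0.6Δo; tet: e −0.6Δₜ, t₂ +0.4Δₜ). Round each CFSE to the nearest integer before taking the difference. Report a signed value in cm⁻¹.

-5556

Cr is in group 6, so Cr²⁺ is d⁴ (6 − 2 = 4).
Octahedral (high-spin): t₂g³ eg¹, CFSE = 3(−0.4) + 1(+0.6) = -0.6Δo = -0.6 × 13160 = -7896 cm⁻¹.
In a tetrahedral site the filling is e² t₂²: CFSE(tet) = -0.4Δₜ = -0.4 × (4/9)(13160) = -2340 cm⁻¹.
Subtracting, OSPE = -7896 − (-2340) = -5556 cm⁻¹.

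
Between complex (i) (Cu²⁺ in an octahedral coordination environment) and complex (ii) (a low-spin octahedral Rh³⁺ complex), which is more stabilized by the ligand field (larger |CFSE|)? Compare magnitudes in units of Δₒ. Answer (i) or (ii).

(i): Cu sits in group 11; removing 2 electrons leaves Cu²⁺ with 11 − 2 = 9 d electrons; t₂g⁶ eg³, CFSE = -0.6Δₒ.
(ii): Rh sits in group 9; removing 3 electrons leaves Rh³⁺ with 9 − 3 = 6 d electrons; t2g^6 e_g^0, CFSE = -2.4Δₒ.
So (ii) has the larger |CFSE|.

(ii)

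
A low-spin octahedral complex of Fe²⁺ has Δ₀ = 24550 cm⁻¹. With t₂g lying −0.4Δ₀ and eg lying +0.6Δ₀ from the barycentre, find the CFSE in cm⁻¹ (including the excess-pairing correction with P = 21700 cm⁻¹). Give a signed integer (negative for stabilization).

-15520

Fe²⁺: group 8, so d-count = 8 − 2 = 6.
Configuration: t₂g⁶ eg⁰.
The orbital stabilization is -2.4Δ₀ = -2.4 × 24550 = -58920 cm⁻¹.
Relative to high-spin t₂g⁴ eg² (1 paired), the low-spin configuration has 2 additional pairs, contributing +2 × 21700 = +43400 cm⁻¹.
Overall CFSE = -58920 + 43400 = -15520 cm⁻¹.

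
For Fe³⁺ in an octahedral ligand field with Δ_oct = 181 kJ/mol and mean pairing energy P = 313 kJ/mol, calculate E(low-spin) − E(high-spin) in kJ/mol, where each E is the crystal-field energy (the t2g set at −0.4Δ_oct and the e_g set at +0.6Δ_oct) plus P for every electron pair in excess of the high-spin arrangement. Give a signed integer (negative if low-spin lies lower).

Group 8 minus oxidation state +3 gives a d⁵ configuration for Fe³⁺.
High-spin d⁵ fills as t2g^3 e_g^2 with CFSE 3(−0.4) + 2(+0.6) = 0.0Δ_oct = 0 kJ/mol.
For low-spin the configuration is t2g^5 e_g^0: orbital energy -2.0 × 181 = -362 kJ/mol, and 2 additional pairs relative to high-spin add 626 kJ/mol, giving 264 kJ/mol.
The difference is 264 − (0) = 264 kJ/mol, so high-spin lies lower.

264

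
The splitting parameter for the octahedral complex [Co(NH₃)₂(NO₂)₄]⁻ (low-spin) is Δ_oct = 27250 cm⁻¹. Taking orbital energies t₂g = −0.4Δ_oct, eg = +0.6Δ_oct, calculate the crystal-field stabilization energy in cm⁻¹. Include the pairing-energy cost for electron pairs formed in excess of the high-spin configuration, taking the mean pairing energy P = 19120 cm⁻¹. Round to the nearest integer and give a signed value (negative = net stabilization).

Ligand charges: 2×(+0) from NH₃ and 4×(-1) from NO₂⁻ sum to -4; with overall charge -1, Co is +3.
Co³⁺: group 9, so d-count = 9 − 3 = 6.
Configuration: t₂g⁶ eg⁰.
The orbital stabilization is -2.4Δ_oct = -2.4 × 27250 = -65400 cm⁻¹.
Pairing penalty: 3 pairs vs 1 in the high-spin reference → 2 extra × P = 38240 cm⁻¹.
Net CFSE = -65400 + 38240 = -27160 cm⁻¹.

-27160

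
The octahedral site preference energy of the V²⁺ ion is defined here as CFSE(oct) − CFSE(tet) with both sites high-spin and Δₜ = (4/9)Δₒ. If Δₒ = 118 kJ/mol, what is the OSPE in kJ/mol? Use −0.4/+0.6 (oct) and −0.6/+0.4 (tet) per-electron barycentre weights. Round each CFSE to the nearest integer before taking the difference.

-100

V is in group 5, so V²⁺ is d³ (5 − 2 = 3).
Octahedral high-spin t₂g³ eg⁰: CFSE = -1.2 × 118 = -142 kJ/mol.
In a tetrahedral site the filling is e² t₂¹: CFSE(tet) = -0.8Δₜ = -0.8 × (4/9)(118) = -42 kJ/mol.
OSPE = CFSE(oct) − CFSE(tet) = -142 − (-42) = -100 kJ/mol.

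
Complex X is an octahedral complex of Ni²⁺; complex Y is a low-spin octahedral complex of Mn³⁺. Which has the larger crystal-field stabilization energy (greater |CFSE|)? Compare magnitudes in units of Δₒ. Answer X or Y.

Y

X: Ni²⁺: group 10, so d-count = 10 − 2 = 8; For octahedral d⁸ the high- and low-spin configurations coincide; t₂g⁶ eg², CFSE = -1.2Δₒ.
Y: Mn is in group 7, so Mn³⁺ is d⁴ (7 − 3 = 4); t₂g⁴ eg⁰, CFSE = -1.6Δₒ.
So Y has the larger |CFSE|.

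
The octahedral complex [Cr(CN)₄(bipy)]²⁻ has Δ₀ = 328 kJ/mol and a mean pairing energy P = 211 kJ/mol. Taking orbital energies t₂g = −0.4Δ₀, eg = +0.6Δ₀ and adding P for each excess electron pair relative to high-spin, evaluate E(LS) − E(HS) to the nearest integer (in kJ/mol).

-117

Ligand charges: 4×(-1) from CN⁻ and 1×(+0) from bipy sum to -4; with overall charge -2, Cr is +2.
Cr is in group 6, so Cr²⁺ is d⁴ (6 − 2 = 4).
High-spin d⁴ fills as t₂g³ eg¹ with CFSE 3(−0.4) + 1(+0.6) = -0.6Δ₀ = -197 kJ/mol.
Low-spin t₂g⁴ eg⁰ gives -1.6Δ₀ = -525 kJ/mol, but forming 1 extra pair costs 1P = 211 kJ/mol, so E(LS) = -525 + 211 = -314 kJ/mol.
Thus E(LS) − E(HS) = -117 kJ/mol.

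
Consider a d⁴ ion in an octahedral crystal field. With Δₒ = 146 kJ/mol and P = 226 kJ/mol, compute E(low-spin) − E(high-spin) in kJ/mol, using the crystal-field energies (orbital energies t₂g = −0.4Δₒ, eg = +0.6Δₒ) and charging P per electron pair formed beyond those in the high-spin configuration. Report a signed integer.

High-spin: t₂g³ eg¹, CFSE = -0.6Δₒ = -88 kJ/mol.
Low-spin t₂g⁴ eg⁰ gives -1.6Δₒ = -234 kJ/mol, but forming 1 extra pair costs 1P = 226 kJ/mol, so E(LS) = -234 + 226 = -8 kJ/mol.
Thus E(LS) − E(HS) = 80 kJ/mol.

80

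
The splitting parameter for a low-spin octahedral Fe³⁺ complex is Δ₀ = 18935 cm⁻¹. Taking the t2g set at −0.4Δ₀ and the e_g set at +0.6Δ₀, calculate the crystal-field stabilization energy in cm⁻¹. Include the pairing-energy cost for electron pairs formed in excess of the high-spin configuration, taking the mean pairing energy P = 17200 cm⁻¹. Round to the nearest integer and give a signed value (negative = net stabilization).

Fe sits in group 8; removing 3 electrons leaves Fe³⁺ with 8 − 3 = 5 d electrons.
Electron filling gives t2g^5 e_g^0.
CFSE(orbital) = 5×(-0.4Δ₀) + 0×(0.6Δ₀) = -2.0Δ₀; with Δ₀ = 18935 cm⁻¹ that is -37870 cm⁻¹.
Relative to high-spin t2g^3 e_g^2 (0 paired), the low-spin configuration has 2 additional pairs, contributing +2 × 17200 = +34400 cm⁻¹.
Combining: -37870 + 34400 = -3470 cm⁻¹.

-3470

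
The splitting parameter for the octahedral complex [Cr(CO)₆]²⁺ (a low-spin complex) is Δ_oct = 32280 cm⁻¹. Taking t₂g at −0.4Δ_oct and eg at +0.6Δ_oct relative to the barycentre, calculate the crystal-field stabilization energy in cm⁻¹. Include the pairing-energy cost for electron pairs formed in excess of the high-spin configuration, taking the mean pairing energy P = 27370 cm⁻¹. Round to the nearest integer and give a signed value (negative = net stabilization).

-24278

CO is neutral, so the +2 overall charge sits on Cr: oxidation state +2.
Group 6 minus oxidation state +2 gives a d⁴ configuration for Cr²⁺.
Electron filling gives t₂g⁴ eg⁰.
CFSE(orbital) = 4×(-0.4Δ_oct) + 0×(0.6Δ_oct) = -1.6Δ_oct; with Δ_oct = 32280 cm⁻¹ that is -51648 cm⁻¹.
High-spin d⁴ would be t₂g³ eg¹ with 0 pairs; low-spin has 1, so 1 excess pair costs +1P = +27370 cm⁻¹.
Net CFSE = -51648 + 27370 = -24278 cm⁻¹.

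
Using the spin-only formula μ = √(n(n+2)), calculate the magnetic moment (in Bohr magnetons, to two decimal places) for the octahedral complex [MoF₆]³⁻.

Each F⁻ contributes -1; 6 × (-1) = -6. With overall charge -3, Mo is in the +3 oxidation state.
Mo is in group 6, so Mo³⁺ is d³ (6 − 3 = 3).
Configuration: t2g^3 e_g^0 → 3 unpaired electrons.
μ(spin-only) = √[3(3+2)] = √15 ≈ 3.87 Bohr magnetons.

3.87 Bohr magnetons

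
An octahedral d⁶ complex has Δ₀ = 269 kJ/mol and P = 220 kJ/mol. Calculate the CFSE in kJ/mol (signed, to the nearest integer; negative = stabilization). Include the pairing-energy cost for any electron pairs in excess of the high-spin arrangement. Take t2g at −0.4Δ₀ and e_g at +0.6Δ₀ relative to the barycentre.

-206

Δ₀ > P, so pairing is preferred: the ground state is low-spin.
Filling d⁶ accordingly: t2g^6 e_g^0.
Orbital CFSE = -2.4Δ₀ = -2.4 × 269 = -646 kJ/mol.
Excess pairs vs high-spin: 3 − 1 = 2; pairing cost = +440 kJ/mol.
Net CFSE = -646 + 440 = -206 kJ/mol.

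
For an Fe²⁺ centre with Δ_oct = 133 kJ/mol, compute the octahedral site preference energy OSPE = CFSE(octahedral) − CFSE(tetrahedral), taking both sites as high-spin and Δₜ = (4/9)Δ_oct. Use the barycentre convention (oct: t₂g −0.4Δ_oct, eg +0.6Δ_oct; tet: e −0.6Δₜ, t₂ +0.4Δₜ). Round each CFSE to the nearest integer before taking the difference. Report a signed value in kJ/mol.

Fe is in group 8, so Fe²⁺ is d⁶ (8 − 2 = 6).
Octahedral high-spin t₂g⁴ eg²: CFSE = -0.4 × 133 = -53 kJ/mol.
In a tetrahedral site the filling is e³ t₂³: CFSE(tet) = -0.6Δₜ = -0.6 × (4/9)(133) = -35 kJ/mol.
Subtracting, OSPE = -53 − (-35) = -18 kJ/mol.

-18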